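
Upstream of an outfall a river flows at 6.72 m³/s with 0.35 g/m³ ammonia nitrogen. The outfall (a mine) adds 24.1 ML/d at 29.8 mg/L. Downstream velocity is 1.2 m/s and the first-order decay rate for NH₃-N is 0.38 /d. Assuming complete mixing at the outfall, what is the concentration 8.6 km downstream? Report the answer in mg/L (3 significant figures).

1.48 mg/L

24.1 ML/d = 0.2789 m³/s.
After complete mixing, C₀ = (0.2789·29.8 + 6.72·0.35) / 6.999 = 1.524 mg/L.
Travel time t = 8600 m / 1.2 m/s = 7167 s = 0.08295 d.
C = 1.524·exp(−0.38·0.08295) = 1.524·0.969 = 1.476 mg/L.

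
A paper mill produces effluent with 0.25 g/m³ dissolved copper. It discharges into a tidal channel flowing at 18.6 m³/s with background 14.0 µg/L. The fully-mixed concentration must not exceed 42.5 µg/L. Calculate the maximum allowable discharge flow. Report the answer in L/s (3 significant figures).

2550 L/s

14.0 µg/L = 0.014 mg/L.
42.5 µg/L = 0.0425 mg/L.
Mass balance at complete mixing: C_std·(Q_w + Q_r) = Q_w·C_e + Q_r·C_b.
Rearranging, Q_w = Q_r·(C_std − C_b)/(C_e − C_std) = 18.6·(0.0425 − 0.014) / (0.25 − 0.0425) = 2.555 m³/s.
= 2555 L/s.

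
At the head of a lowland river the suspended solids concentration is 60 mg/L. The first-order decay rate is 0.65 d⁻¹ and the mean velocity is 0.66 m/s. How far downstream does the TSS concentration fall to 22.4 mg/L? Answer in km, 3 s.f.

From C = C₀·e^(−kt), t = ln(C₀/C)/k = ln(60/22.4)/0.65 = 0.9853/0.65 = 1.516 d.
Distance = v·t = 0.66 m/s × 1.31e+05 s = 8.644e+04 m = 86.44 km.

86.4 km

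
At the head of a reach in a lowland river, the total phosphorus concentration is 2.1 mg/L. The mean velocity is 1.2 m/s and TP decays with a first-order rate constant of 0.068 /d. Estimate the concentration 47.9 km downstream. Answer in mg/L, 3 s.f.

Travel time t = 47.9 km / 1.2 m/s = 4.79e+04/1.2 = 3.992e+04 s = 0.462 d.
First-order decay: C = 2.1·exp(−0.068·0.462) = 2.1·0.9691 = 2.035 mg/L.

2.04 mg/L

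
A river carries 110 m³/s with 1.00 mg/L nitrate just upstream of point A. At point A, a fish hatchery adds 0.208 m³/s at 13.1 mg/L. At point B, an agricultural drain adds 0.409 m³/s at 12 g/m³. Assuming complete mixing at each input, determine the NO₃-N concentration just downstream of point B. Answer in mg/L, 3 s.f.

1.06 mg/L

After input A: C = (110·1 + 0.208·13.1) / 110.2 = 1.023 mg/L.
After input B: C = (110.2·1.023 + 0.409·12) / 110.6 = 1.063 mg/L.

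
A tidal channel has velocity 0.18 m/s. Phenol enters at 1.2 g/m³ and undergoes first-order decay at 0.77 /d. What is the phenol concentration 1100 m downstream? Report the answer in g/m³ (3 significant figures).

Travel time t = 1100 m / 0.18 m/s = 1100/0.18 = 6111 s = 0.07073 d.
First-order decay: C = 1.2·exp(−0.77·0.07073) = 1.2·0.947 = 1.136 g/m³.

1.14 g/m³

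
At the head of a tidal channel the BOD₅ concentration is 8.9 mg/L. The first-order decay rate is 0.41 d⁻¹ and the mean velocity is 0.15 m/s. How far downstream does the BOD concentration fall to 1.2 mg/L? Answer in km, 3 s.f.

63.3 km

From C = C₀·e^(−kt), t = ln(C₀/C)/k = ln(8.9/1.2)/0.41 = 2.004/0.41 = 4.887 d.
Distance = v·t = 0.15 m/s × 4.222e+05 s = 6.334e+04 m = 63.34 km.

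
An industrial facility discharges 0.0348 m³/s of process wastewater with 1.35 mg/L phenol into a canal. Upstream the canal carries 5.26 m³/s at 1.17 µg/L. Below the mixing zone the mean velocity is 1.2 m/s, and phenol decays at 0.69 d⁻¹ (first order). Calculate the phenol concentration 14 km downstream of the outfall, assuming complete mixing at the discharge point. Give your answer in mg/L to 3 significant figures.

1.17 µg/L = 0.00117 mg/L.
After complete mixing, C₀ = (0.0348·1.35 + 5.26·0.00117) / 5.295 = 0.01004 mg/L.
Travel time t = 1.4e+04 m / 1.2 m/s = 1.167e+04 s = 0.135 d.
C = 0.01004·exp(−0.69·0.135) = 0.01004·0.911 = 0.009142 mg/L.

0.00914 mg/L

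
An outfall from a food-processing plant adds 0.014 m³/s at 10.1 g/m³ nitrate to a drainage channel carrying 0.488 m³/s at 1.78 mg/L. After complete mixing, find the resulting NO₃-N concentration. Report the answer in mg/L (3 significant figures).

By mass balance at complete mixing, C = (0.014·10.1 + 0.488·1.78) / (0.014 + 0.488) = 1.01/0.502 = 2.012 mg/L.

2.01 mg/L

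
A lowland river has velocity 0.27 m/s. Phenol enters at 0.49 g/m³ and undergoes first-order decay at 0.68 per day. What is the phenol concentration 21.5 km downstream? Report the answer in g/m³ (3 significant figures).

Travel time t = 21.5 km / 0.27 m/s = 2.15e+04/0.27 = 7.963e+04 s = 0.9216 d.
First-order decay: C = 0.49·exp(−0.68·0.9216) = 0.49·0.5343 = 0.2618 g/m³.

0.262 g/m³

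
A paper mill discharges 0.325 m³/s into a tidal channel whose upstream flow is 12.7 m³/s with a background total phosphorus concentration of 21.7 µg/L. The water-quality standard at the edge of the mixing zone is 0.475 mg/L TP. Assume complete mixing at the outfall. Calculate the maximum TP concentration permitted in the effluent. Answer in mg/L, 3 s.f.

21.7 µg/L = 0.0217 mg/L.
Mass balance: 0.475·13.02 = 0.325·Cₑ + 12.7·0.0217.
Cₑ = (6.187 − 0.2756) / 0.325 = 18.19 mg/L.

18.2 mg/L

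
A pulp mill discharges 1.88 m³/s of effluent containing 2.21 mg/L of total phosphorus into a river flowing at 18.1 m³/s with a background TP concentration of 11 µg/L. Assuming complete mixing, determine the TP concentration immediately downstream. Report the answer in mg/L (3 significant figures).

11 µg/L = 0.011 mg/L.
Conservation of mass across the mixing zone: C = (1.88·2.21 + 18.1·0.011) / (1.88 + 18.1) = 4.354/19.98 = 0.2179 mg/L.

0.218 mg/L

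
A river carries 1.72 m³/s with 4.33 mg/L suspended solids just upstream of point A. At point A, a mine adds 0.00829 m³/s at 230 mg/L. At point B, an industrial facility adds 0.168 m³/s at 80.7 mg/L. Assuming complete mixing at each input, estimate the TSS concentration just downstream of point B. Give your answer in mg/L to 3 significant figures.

12.1 mg/L

After input A: C = (1.72·4.33 + 0.00829·230) / 1.728 = 5.412 mg/L.
After input B: C = (1.728·5.412 + 0.168·80.7) / 1.896 = 12.08 mg/L.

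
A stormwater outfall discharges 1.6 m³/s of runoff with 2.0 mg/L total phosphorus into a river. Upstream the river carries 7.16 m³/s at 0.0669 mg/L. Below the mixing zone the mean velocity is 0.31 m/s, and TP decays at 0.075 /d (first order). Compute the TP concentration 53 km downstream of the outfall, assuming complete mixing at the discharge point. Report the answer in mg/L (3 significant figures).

0.362 mg/L

After complete mixing, C₀ = (1.6·2 + 7.16·0.0669) / 8.76 = 0.42 mg/L.
Travel time t = 5.3e+04 m / 0.31 m/s = 1.71e+05 s = 1.979 d.
C = 0.42·exp(−0.075·1.979) = 0.42·0.8621 = 0.3621 mg/L.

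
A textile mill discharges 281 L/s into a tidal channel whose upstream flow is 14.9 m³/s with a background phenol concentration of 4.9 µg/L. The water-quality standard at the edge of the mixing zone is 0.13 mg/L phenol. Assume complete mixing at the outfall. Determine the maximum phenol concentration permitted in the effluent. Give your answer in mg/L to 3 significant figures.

281 L/s = 0.281 m³/s.
4.9 µg/L = 0.0049 mg/L.
Mass balance: 0.13·15.18 = 0.281·Cₑ + 14.9·0.0049.
Cₑ = (1.974 − 0.07301) / 0.281 = 6.763 mg/L.

6.76 mg/L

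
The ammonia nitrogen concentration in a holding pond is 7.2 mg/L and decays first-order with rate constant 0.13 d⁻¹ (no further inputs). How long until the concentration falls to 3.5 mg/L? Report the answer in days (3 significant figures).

t = ln(C₀/C)/k = ln(7.2/3.5)/0.13 = 0.7213/0.13 = 5.549 d.

5.55 d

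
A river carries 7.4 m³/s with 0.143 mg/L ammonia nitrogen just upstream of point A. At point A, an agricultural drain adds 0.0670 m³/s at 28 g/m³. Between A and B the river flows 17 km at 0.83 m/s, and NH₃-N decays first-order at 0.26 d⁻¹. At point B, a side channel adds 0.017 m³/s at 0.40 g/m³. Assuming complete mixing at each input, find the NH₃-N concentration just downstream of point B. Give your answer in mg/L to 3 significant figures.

After input A: C = (7.4·0.143 + 0.067·28) / 7.467 = 0.393 mg/L.
Over the 17 km reach to input B (t = 2.048e+04 s = 0.2371 d), decay gives C = 0.393·exp(−0.26·0.2371) = 0.3695 mg/L.
After input B: C = (7.467·0.3695 + 0.017·0.4) / 7.484 = 0.3695 mg/L.

0.370 mg/L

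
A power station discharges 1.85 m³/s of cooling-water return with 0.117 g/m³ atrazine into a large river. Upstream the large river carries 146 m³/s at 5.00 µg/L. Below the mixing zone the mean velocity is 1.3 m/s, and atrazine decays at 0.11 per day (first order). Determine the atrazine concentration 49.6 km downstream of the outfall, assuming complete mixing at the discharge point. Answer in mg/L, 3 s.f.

0.00610 mg/L

5.00 µg/L = 0.005 mg/L.
After complete mixing, C₀ = (1.85·0.117 + 146·0.005) / 147.8 = 0.006401 mg/L.
Travel time t = 4.96e+04 m / 1.3 m/s = 3.815e+04 s = 0.4416 d.
C = 0.006401·exp(−0.11·0.4416) = 0.006401·0.9526 = 0.006098 mg/L.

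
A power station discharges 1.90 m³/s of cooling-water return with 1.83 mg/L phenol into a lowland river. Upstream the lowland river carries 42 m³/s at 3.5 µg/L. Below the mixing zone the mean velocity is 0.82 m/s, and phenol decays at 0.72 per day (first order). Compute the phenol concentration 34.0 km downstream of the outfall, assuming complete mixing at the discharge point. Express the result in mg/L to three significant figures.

0.0584 mg/L

3.5 µg/L = 0.0035 mg/L.
After complete mixing, C₀ = (1.9·1.83 + 42·0.0035) / 43.9 = 0.08255 mg/L.
Travel time t = 3.4e+04 m / 0.82 m/s = 4.146e+04 s = 0.4799 d.
C = 0.08255·exp(−0.72·0.4799) = 0.08255·0.7078 = 0.05843 mg/L.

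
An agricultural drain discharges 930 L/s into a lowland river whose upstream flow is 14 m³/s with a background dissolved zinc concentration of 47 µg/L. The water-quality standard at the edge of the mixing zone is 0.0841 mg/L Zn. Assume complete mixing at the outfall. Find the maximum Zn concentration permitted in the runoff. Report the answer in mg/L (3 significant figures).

0.643 mg/L

930 L/s = 0.93 m³/s.
47 µg/L = 0.047 mg/L.
Mass balance: 0.0841·14.93 = 0.93·Cₑ + 14·0.047.
Cₑ = (1.256 − 0.658) / 0.93 = 0.6426 mg/L.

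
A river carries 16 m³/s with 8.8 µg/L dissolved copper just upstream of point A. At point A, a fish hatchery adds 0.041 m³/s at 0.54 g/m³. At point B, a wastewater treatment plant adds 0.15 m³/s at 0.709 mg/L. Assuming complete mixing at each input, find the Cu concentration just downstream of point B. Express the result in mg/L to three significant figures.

0.0166 mg/L

8.8 µg/L = 0.0088 mg/L.
After input A: C = (16·0.0088 + 0.041·0.54) / 16.04 = 0.01016 mg/L.
After input B: C = (16.04·0.01016 + 0.15·0.709) / 16.19 = 0.01663 mg/L.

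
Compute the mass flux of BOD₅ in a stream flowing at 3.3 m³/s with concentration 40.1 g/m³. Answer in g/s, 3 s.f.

Mass flux = Q·C = 3.3 m³/s × 40.1 g/m³ = 132.3 g/s.

132 g/s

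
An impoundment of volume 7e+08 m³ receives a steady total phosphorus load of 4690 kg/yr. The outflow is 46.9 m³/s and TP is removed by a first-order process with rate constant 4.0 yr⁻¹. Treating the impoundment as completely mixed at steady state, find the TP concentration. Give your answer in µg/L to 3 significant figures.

1.10 µg/L

Outflow Q = 46.9 m³/s × 3.156e+07 s/yr = 1.48e+09 m³/yr.
Steady-state CSTR mass balance: W = Q·C + k·V·C, so C = W/(Q + kV).
Q + kV = 1.48e+09 + 4.0·7e+08 = 4.28e+09 m³/yr.
C = 4690/4.28e+09 = 1.096e-06 kg/m³ = 0.001096 mg/L = 1.096 µg/L.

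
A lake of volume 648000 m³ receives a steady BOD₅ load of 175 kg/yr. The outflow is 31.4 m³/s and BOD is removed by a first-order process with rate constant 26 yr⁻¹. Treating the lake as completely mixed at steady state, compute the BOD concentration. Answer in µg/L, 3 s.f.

Outflow Q = 31.4 m³/s × 3.156e+07 s/yr = 9.909e+08 m³/yr.
Steady-state CSTR mass balance: W = Q·C + k·V·C, so C = W/(Q + kV).
Q + kV = 9.909e+08 + 26·648000 = 1.008e+09 m³/yr.
C = 175/1.008e+09 = 1.737e-07 kg/m³ = 0.0001737 mg/L = 0.1737 µg/L.

0.174 µg/L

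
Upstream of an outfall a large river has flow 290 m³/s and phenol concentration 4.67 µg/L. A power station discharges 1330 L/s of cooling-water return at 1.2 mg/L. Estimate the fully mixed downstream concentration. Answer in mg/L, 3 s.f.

1330 L/s = 1.33 m³/s.
4.67 µg/L = 0.00467 mg/L.
Conservation of mass across the mixing zone: C = (1.33·1.2 + 290·0.00467) / (1.33 + 290) = 2.95/291.3 = 0.01013 mg/L.

0.0101 mg/L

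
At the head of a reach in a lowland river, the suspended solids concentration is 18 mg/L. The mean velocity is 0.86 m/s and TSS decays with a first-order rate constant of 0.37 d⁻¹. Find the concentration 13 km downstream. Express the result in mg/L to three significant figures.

16.9 mg/L

Travel time t = 13 km / 0.86 m/s = 1.3e+04/0.86 = 1.512e+04 s = 0.175 d.
First-order decay: C = 18·exp(−0.37·0.175) = 18·0.9373 = 16.87 mg/L.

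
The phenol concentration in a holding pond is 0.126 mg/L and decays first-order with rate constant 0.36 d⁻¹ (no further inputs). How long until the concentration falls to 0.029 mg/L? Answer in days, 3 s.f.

4.08 d

t = ln(C₀/C)/k = ln(0.126/0.029)/0.36 = 1.469/0.36 = 4.081 d.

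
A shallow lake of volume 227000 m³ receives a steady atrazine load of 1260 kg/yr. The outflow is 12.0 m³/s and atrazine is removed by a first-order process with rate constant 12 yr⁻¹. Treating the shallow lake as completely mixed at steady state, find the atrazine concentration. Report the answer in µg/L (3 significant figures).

3.30 µg/L

Outflow Q = 12.0 m³/s × 3.156e+07 s/yr = 3.787e+08 m³/yr.
Steady-state CSTR mass balance: W = Q·C + k·V·C, so C = W/(Q + kV).
Q + kV = 3.787e+08 + 12·227000 = 3.814e+08 m³/yr.
C = 1260/3.814e+08 = 3.303e-06 kg/m³ = 0.003303 mg/L = 3.303 µg/L.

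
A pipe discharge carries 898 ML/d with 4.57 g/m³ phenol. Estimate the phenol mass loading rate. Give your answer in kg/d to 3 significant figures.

4100 kg/d

898 ML/d = 10.39 m³/s.
Mass flux = Q·C = 10.39 m³/s × 4.57 g/m³ = 47.5 g/s.
= 47.5 g/s × 86.4 = 4104 kg/d.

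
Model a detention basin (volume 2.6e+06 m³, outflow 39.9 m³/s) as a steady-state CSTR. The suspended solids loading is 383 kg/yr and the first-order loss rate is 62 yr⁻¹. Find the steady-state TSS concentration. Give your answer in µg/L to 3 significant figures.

0.270 µg/L

Outflow Q = 39.9 m³/s × 3.156e+07 s/yr = 1.259e+09 m³/yr.
Steady-state CSTR mass balance: W = Q·C + k·V·C, so C = W/(Q + kV).
Q + kV = 1.259e+09 + 62·2.6e+06 = 1.42e+09 m³/yr.
C = 383/1.42e+09 = 2.697e-07 kg/m³ = 0.0002697 mg/L = 0.2697 µg/L.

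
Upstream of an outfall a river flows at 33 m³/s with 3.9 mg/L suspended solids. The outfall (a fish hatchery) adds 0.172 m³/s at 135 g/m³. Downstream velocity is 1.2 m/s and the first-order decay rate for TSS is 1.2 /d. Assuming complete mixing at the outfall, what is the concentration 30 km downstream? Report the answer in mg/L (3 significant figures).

After complete mixing, C₀ = (0.172·135 + 33·3.9) / 33.17 = 4.58 mg/L.
Travel time t = 3e+04 m / 1.2 m/s = 2.5e+04 s = 0.2894 d.
C = 4.58·exp(−1.2·0.2894) = 4.58·0.7066 = 3.236 mg/L.

3.24 mg/L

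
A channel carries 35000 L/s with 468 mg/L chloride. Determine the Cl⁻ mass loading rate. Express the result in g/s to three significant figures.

16400 g/s

35000 L/s = 35 m³/s.
Mass flux = Q·C = 35 m³/s × 468 g/m³ = 1.638e+04 g/s.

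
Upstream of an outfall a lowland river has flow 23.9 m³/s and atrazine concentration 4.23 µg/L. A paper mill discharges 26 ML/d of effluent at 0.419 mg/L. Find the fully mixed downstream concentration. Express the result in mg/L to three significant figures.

26 ML/d = 0.3009 m³/s.
4.23 µg/L = 0.00423 mg/L.
Flow-weighted mixing gives C = (0.3009·0.419 + 23.9·0.00423) / (0.3009 + 23.9) = 0.2272/24.2 = 0.009387 mg/L.

0.00939 mg/L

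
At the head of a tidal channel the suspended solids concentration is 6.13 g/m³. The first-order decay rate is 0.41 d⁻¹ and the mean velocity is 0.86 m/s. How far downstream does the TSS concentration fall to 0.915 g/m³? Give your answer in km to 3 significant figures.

From C = C₀·e^(−kt), t = ln(C₀/C)/k = ln(6.13/0.915)/0.41 = 1.902/0.41 = 4.639 d.
Distance = v·t = 0.86 m/s × 4.008e+05 s = 3.447e+05 m = 344.7 km.

345 km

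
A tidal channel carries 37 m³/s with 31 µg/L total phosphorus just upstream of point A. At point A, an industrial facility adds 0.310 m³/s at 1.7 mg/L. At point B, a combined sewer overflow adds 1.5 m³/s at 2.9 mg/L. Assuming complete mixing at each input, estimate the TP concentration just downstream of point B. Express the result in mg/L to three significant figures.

0.155 mg/L

31 µg/L = 0.031 mg/L.
After input A: C = (37·0.031 + 0.31·1.7) / 37.31 = 0.04487 mg/L.
After input B: C = (37.31·0.04487 + 1.5·2.9) / 38.81 = 0.1552 mg/L.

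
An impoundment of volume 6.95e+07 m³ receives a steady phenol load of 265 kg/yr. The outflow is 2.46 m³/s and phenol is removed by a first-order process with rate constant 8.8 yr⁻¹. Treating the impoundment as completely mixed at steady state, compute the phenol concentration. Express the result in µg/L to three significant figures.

0.384 µg/L

Outflow Q = 2.46 m³/s × 3.156e+07 s/yr = 7.763e+07 m³/yr.
Steady-state CSTR mass balance: W = Q·C + k·V·C, so C = W/(Q + kV).
Q + kV = 7.763e+07 + 8.8·6.95e+07 = 6.892e+08 m³/yr.
C = 265/6.892e+08 = 3.845e-07 kg/m³ = 0.0003845 mg/L = 0.3845 µg/L.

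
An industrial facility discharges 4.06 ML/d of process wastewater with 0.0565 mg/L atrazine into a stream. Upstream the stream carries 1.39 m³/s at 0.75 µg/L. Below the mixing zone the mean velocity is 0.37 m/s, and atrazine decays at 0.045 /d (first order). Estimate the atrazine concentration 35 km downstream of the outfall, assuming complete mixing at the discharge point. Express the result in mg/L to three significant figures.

0.00245 mg/L

4.06 ML/d = 0.04699 m³/s.
0.75 µg/L = 0.00075 mg/L.
After complete mixing, C₀ = (0.04699·0.0565 + 1.39·0.00075) / 1.437 = 0.002573 mg/L.
Travel time t = 3.5e+04 m / 0.37 m/s = 9.459e+04 s = 1.095 d.
C = 0.002573·exp(−0.045·1.095) = 0.002573·0.9519 = 0.002449 mg/L.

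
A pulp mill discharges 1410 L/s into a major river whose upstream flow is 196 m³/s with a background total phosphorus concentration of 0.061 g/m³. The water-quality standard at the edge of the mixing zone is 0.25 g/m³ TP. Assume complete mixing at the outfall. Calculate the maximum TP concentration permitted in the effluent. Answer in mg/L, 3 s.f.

26.5 mg/L

1410 L/s = 1.41 m³/s.
Mass balance: 0.25·197.4 = 1.41·Cₑ + 196·0.061.
Cₑ = (49.35 − 11.96) / 1.41 = 26.52 mg/L.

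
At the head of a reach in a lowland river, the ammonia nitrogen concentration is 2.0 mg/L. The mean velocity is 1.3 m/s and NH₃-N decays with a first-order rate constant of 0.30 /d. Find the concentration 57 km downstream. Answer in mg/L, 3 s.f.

Travel time t = 57 km / 1.3 m/s = 5.7e+04/1.3 = 4.385e+04 s = 0.5075 d.
First-order decay: C = 2.0·exp(−0.30·0.5075) = 2.0·0.8588 = 1.718 mg/L.

1.72 mg/L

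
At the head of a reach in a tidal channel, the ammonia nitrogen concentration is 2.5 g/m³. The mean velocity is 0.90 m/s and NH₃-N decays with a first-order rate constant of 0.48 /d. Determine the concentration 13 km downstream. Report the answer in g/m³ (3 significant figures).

Travel time t = 13 km / 0.90 m/s = 1.3e+04/0.90 = 1.444e+04 s = 0.1672 d.
First-order decay: C = 2.5·exp(−0.48·0.1672) = 2.5·0.9229 = 2.307 g/m³.

2.31 g/m³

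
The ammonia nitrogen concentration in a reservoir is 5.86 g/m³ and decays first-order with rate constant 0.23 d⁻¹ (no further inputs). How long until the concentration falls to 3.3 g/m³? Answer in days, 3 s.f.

2.50 d

t = ln(C₀/C)/k = ln(5.86/3.3)/0.23 = 0.5742/0.23 = 2.497 d.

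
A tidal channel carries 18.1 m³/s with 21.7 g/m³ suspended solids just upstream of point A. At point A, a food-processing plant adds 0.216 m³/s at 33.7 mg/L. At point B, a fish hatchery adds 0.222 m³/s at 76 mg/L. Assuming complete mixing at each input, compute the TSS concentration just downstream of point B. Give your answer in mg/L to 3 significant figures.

After input A: C = (18.1·21.7 + 0.216·33.7) / 18.32 = 21.84 mg/L.
After input B: C = (18.32·21.84 + 0.222·76) / 18.54 = 22.49 mg/L.

22.5 mg/L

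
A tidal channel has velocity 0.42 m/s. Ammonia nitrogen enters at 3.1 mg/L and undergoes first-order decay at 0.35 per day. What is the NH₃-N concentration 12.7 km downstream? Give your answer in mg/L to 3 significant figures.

2.74 mg/L

Travel time t = 12.7 km / 0.42 m/s = 1.27e+04/0.42 = 3.024e+04 s = 0.35 d.
First-order decay: C = 3.1·exp(−0.35·0.35) = 3.1·0.8847 = 2.743 mg/L.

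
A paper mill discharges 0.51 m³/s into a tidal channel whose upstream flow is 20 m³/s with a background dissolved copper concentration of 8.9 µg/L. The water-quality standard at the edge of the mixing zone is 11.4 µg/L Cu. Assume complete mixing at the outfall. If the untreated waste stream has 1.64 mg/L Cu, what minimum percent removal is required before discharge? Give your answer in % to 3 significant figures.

8.9 µg/L = 0.0089 mg/L.
11.4 µg/L = 0.0114 mg/L.
Mass balance: 0.0114·20.51 = 0.51·Cₑ + 20·0.0089.
Cₑ = (0.2338 − 0.178) / 0.51 = 0.1094 mg/L.
Required removal = 1 − 0.1094/1.64 = 93.33 %.

93.3 %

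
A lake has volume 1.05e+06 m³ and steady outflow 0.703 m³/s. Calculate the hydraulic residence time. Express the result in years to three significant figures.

Q = 0.703 m³/s × 3.156e+07 s/yr = 2.218e+07 m³/yr.
Hydraulic residence time τ = V/Q = 1.05e+06/2.218e+07 = 0.04733 yr.

0.0473 yr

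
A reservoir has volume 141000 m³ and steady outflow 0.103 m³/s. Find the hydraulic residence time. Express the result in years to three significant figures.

Q = 0.103 m³/s × 3.156e+07 s/yr = 3.25e+06 m³/yr.
Hydraulic residence time τ = V/Q = 141000/3.25e+06 = 0.04338 yr.

0.0434 yr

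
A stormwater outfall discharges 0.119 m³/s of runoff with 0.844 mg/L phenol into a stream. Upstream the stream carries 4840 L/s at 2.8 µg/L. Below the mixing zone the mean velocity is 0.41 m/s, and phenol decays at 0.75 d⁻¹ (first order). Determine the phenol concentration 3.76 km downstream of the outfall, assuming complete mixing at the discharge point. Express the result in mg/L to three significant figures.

4840 L/s = 4.84 m³/s.
2.8 µg/L = 0.0028 mg/L.
After complete mixing, C₀ = (0.119·0.844 + 4.84·0.0028) / 4.959 = 0.02299 mg/L.
Travel time t = 3760 m / 0.41 m/s = 9171 s = 0.1061 d.
C = 0.02299·exp(−0.75·0.1061) = 0.02299·0.9235 = 0.02123 mg/L.

0.0212 mg/L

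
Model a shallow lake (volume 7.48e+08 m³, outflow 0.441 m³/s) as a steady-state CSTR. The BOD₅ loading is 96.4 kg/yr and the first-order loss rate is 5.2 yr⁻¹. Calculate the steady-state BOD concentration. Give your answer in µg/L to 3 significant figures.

0.0247 µg/L

Outflow Q = 0.441 m³/s × 3.156e+07 s/yr = 1.392e+07 m³/yr.
Steady-state CSTR mass balance: W = Q·C + k·V·C, so C = W/(Q + kV).
Q + kV = 1.392e+07 + 5.2·7.48e+08 = 3.904e+09 m³/yr.
C = 96.4/3.904e+09 = 2.47e-08 kg/m³ = 2.47e-05 mg/L = 0.0247 µg/L.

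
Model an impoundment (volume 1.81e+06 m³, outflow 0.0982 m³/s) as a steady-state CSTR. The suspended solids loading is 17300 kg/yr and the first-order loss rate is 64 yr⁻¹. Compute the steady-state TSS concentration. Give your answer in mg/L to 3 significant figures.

0.145 mg/L

Outflow Q = 0.0982 m³/s × 3.156e+07 s/yr = 3.099e+06 m³/yr.
Steady-state CSTR mass balance: W = Q·C + k·V·C, so C = W/(Q + kV).
Q + kV = 3.099e+06 + 64·1.81e+06 = 1.189e+08 m³/yr.
C = 17300/1.189e+08 = 0.0001455 kg/m³ = 0.1455 mg/L.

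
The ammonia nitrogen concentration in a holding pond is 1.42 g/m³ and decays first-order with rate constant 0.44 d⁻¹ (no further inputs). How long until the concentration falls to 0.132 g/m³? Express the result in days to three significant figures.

5.40 d

t = ln(C₀/C)/k = ln(1.42/0.132)/0.44 = 2.376/0.44 = 5.399 d.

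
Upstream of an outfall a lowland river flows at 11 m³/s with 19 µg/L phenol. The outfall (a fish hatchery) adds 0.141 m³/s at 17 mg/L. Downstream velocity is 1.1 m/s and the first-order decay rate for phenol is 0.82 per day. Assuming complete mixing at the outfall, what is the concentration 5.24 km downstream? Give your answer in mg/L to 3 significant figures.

19 µg/L = 0.019 mg/L.
After complete mixing, C₀ = (0.141·17 + 11·0.019) / 11.14 = 0.2339 mg/L.
Travel time t = 5240 m / 1.1 m/s = 4764 s = 0.05513 d.
C = 0.2339·exp(−0.82·0.05513) = 0.2339·0.9558 = 0.2236 mg/L.

0.224 mg/L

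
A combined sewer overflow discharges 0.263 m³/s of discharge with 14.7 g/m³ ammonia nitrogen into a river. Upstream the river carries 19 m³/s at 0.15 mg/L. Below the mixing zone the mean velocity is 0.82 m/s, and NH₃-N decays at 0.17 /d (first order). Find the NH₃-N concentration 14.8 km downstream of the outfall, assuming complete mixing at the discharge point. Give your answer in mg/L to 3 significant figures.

0.336 mg/L

After complete mixing, C₀ = (0.263·14.7 + 19·0.15) / 19.26 = 0.3487 mg/L.
Travel time t = 1.48e+04 m / 0.82 m/s = 1.805e+04 s = 0.2089 d.
C = 0.3487·exp(−0.17·0.2089) = 0.3487·0.9651 = 0.3365 mg/L.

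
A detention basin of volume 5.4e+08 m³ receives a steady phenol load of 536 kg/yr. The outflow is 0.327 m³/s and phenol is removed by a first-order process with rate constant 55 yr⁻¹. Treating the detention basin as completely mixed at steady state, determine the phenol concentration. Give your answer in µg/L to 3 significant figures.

0.0180 µg/L

Outflow Q = 0.327 m³/s × 3.156e+07 s/yr = 1.032e+07 m³/yr.
Steady-state CSTR mass balance: W = Q·C + k·V·C, so C = W/(Q + kV).
Q + kV = 1.032e+07 + 55·5.4e+08 = 2.971e+10 m³/yr.
C = 536/2.971e+10 = 1.804e-08 kg/m³ = 1.804e-05 mg/L = 0.01804 µg/L.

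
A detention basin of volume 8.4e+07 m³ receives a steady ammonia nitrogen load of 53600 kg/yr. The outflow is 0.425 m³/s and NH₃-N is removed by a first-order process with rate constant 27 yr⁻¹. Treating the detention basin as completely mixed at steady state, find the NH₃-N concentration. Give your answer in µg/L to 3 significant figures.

Outflow Q = 0.425 m³/s × 3.156e+07 s/yr = 1.341e+07 m³/yr.
Steady-state CSTR mass balance: W = Q·C + k·V·C, so C = W/(Q + kV).
Q + kV = 1.341e+07 + 27·8.4e+07 = 2.281e+09 m³/yr.
C = 53600/2.281e+09 = 2.349e-05 kg/m³ = 0.02349 mg/L = 23.49 µg/L.

23.5 µg/L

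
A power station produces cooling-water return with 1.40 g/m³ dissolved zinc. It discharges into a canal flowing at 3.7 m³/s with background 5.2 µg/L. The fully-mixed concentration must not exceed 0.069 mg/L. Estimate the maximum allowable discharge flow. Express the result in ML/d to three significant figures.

5.2 µg/L = 0.0052 mg/L.
Mass balance at complete mixing: C_std·(Q_w + Q_r) = Q_w·C_e + Q_r·C_b.
Rearranging, Q_w = Q_r·(C_std − C_b)/(C_e − C_std) = 3.7·(0.069 − 0.0052) / (1.4 − 0.069) = 0.1774 m³/s.
= 15.32 ML/d.

15.3 ML/d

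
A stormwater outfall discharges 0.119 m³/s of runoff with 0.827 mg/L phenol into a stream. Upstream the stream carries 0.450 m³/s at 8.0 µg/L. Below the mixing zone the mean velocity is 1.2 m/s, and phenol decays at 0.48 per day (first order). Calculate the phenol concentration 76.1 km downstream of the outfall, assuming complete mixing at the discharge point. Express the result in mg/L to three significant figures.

8.0 µg/L = 0.008 mg/L.
After complete mixing, C₀ = (0.119·0.827 + 0.45·0.008) / 0.569 = 0.1793 mg/L.
Travel time t = 7.61e+04 m / 1.2 m/s = 6.342e+04 s = 0.734 d.
C = 0.1793·exp(−0.48·0.734) = 0.1793·0.7031 = 0.126 mg/L.

0.126 mg/L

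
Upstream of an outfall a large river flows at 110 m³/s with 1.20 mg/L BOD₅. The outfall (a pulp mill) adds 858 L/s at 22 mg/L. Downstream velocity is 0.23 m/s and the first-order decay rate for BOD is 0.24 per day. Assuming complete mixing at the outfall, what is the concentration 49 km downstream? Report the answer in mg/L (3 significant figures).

858 L/s = 0.858 m³/s.
After complete mixing, C₀ = (0.858·22 + 110·1.2) / 110.9 = 1.361 mg/L.
Travel time t = 4.9e+04 m / 0.23 m/s = 2.13e+05 s = 2.466 d.
C = 1.361·exp(−0.24·2.466) = 1.361·0.5533 = 0.7531 mg/L.

0.753 mg/L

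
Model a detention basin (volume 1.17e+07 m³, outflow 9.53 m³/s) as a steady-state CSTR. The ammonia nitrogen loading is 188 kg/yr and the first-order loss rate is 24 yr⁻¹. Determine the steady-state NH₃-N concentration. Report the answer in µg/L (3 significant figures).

Outflow Q = 9.53 m³/s × 3.156e+07 s/yr = 3.007e+08 m³/yr.
Steady-state CSTR mass balance: W = Q·C + k·V·C, so C = W/(Q + kV).
Q + kV = 3.007e+08 + 24·1.17e+07 = 5.815e+08 m³/yr.
C = 188/5.815e+08 = 3.233e-07 kg/m³ = 0.0003233 mg/L = 0.3233 µg/L.

0.323 µg/L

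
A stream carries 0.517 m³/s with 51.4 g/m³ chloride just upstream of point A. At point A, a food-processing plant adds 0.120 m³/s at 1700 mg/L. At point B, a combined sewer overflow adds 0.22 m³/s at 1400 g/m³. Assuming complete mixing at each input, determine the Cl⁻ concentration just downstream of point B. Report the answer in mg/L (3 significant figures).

After input A: C = (0.517·51.4 + 0.12·1700) / 0.637 = 362 mg/L.
After input B: C = (0.637·362 + 0.22·1400) / 0.857 = 628.4 mg/L.

628 mg/L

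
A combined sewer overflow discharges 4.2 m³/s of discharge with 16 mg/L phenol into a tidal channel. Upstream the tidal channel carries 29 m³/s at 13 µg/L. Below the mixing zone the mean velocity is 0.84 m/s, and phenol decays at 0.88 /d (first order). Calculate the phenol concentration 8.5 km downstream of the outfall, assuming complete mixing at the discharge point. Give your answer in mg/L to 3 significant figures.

1.84 mg/L

13 µg/L = 0.013 mg/L.
After complete mixing, C₀ = (4.2·16 + 29·0.013) / 33.2 = 2.035 mg/L.
Travel time t = 8500 m / 0.84 m/s = 1.012e+04 s = 0.1171 d.
C = 2.035·exp(−0.88·0.1171) = 2.035·0.9021 = 1.836 mg/L.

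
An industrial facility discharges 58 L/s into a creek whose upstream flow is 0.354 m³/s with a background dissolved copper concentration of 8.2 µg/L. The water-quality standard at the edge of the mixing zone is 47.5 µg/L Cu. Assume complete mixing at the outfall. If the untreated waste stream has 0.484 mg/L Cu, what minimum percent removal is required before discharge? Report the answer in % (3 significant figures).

58 L/s = 0.058 m³/s.
8.2 µg/L = 0.0082 mg/L.
47.5 µg/L = 0.0475 mg/L.
Mass balance: 0.0475·0.412 = 0.058·Cₑ + 0.354·0.0082.
Cₑ = (0.01957 − 0.002903) / 0.058 = 0.2874 mg/L.
Required removal = 1 − 0.2874/0.484 = 40.63 %.

40.6 %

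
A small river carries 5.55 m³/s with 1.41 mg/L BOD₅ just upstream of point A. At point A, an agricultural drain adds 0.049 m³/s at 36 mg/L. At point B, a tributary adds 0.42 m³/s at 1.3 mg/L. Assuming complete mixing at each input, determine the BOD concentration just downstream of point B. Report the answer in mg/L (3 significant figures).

1.68 mg/L

After input A: C = (5.55·1.41 + 0.049·36) / 5.599 = 1.713 mg/L.
After input B: C = (5.599·1.713 + 0.42·1.3) / 6.019 = 1.684 mg/L.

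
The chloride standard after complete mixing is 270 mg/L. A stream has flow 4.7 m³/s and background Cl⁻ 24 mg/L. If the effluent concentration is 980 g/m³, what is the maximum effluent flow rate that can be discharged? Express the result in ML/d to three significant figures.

Mass balance at complete mixing: C_std·(Q_w + Q_r) = Q_w·C_e + Q_r·C_b.
Rearranging, Q_w = Q_r·(C_std − C_b)/(C_e − C_std) = 4.7·(270 − 24) / (980 − 270) = 1.628 m³/s.
= 140.7 ML/d.

141 ML/d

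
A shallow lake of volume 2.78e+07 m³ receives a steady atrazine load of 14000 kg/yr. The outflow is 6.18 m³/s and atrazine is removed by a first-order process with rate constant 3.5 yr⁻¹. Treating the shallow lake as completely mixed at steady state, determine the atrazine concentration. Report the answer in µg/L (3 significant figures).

47.9 µg/L

Outflow Q = 6.18 m³/s × 3.156e+07 s/yr = 1.95e+08 m³/yr.
Steady-state CSTR mass balance: W = Q·C + k·V·C, so C = W/(Q + kV).
Q + kV = 1.95e+08 + 3.5·2.78e+07 = 2.923e+08 m³/yr.
C = 14000/2.923e+08 = 4.789e-05 kg/m³ = 0.04789 mg/L = 47.89 µg/L.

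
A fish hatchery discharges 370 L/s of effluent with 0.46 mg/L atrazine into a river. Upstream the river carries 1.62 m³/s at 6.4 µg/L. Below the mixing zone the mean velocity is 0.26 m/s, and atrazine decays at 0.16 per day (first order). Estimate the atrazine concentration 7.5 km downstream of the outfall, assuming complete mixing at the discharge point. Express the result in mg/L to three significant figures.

370 L/s = 0.37 m³/s.
6.4 µg/L = 0.0064 mg/L.
After complete mixing, C₀ = (0.37·0.46 + 1.62·0.0064) / 1.99 = 0.09074 mg/L.
Travel time t = 7500 m / 0.26 m/s = 2.885e+04 s = 0.3339 d.
C = 0.09074·exp(−0.16·0.3339) = 0.09074·0.948 = 0.08602 mg/L.

0.0860 mg/L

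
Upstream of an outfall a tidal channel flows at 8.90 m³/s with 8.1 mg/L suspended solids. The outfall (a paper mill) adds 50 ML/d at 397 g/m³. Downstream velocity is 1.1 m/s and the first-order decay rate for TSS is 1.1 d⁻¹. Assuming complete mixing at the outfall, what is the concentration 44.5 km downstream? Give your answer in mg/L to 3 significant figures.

50 ML/d = 0.5787 m³/s.
After complete mixing, C₀ = (0.5787·397 + 8.9·8.1) / 9.479 = 31.84 mg/L.
Travel time t = 4.45e+04 m / 1.1 m/s = 4.045e+04 s = 0.4682 d.
C = 31.84·exp(−1.1·0.4682) = 31.84·0.5975 = 19.03 mg/L.

19.0 mg/L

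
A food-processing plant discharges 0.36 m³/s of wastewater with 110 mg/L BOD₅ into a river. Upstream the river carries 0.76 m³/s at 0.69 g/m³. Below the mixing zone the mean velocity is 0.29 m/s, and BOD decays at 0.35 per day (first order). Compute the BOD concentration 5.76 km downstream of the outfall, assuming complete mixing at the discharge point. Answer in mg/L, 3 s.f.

33.1 mg/L

After complete mixing, C₀ = (0.36·110 + 0.76·0.69) / 1.12 = 35.83 mg/L.
Travel time t = 5760 m / 0.29 m/s = 1.986e+04 s = 0.2299 d.
C = 35.83·exp(−0.35·0.2299) = 35.83·0.9227 = 33.06 mg/L.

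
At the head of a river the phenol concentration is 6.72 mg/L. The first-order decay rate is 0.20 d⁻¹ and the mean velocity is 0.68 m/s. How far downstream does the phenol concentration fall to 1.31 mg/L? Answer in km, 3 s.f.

480 km

From C = C₀·e^(−kt), t = ln(C₀/C)/k = ln(6.72/1.31)/0.20 = 1.635/0.20 = 8.175 d.
Distance = v·t = 0.68 m/s × 7.063e+05 s = 4.803e+05 m = 480.3 km.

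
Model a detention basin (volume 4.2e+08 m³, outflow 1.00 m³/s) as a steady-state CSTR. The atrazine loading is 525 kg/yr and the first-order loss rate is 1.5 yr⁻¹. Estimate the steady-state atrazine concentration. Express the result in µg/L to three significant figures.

Outflow Q = 1.00 m³/s × 3.156e+07 s/yr = 3.156e+07 m³/yr.
Steady-state CSTR mass balance: W = Q·C + k·V·C, so C = W/(Q + kV).
Q + kV = 3.156e+07 + 1.5·4.2e+08 = 6.616e+08 m³/yr.
C = 525/6.616e+08 = 7.936e-07 kg/m³ = 0.0007936 mg/L = 0.7936 µg/L.

0.794 µg/L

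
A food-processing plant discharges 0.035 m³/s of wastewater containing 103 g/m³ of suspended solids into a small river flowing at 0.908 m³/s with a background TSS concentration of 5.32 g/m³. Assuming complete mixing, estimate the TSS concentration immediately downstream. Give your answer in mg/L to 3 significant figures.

8.95 mg/L

Flow-weighted mixing gives C = (0.035·103 + 0.908·5.32) / (0.035 + 0.908) = 8.436/0.943 = 8.945 mg/L.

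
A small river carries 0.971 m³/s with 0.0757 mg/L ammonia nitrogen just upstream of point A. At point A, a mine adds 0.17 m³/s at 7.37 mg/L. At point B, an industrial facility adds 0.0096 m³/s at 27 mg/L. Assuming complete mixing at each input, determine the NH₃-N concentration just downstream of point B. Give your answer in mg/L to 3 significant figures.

1.38 mg/L

After input A: C = (0.971·0.0757 + 0.17·7.37) / 1.141 = 1.162 mg/L.
After input B: C = (1.141·1.162 + 0.0096·27) / 1.151 = 1.378 mg/L.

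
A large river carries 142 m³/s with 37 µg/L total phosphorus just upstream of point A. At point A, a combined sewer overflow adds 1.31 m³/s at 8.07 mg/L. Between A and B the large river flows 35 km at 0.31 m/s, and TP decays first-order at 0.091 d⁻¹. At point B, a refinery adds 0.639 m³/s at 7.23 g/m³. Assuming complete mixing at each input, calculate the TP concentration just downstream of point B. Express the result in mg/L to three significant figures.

37 µg/L = 0.037 mg/L.
After input A: C = (142·0.037 + 1.31·8.07) / 143.3 = 0.1104 mg/L.
Over the 35 km reach to input B (t = 1.129e+05 s = 1.307 d), decay gives C = 0.1104·exp(−0.091·1.307) = 0.09805 mg/L.
After input B: C = (143.3·0.09805 + 0.639·7.23) / 143.9 = 0.1297 mg/L.

0.130 mg/L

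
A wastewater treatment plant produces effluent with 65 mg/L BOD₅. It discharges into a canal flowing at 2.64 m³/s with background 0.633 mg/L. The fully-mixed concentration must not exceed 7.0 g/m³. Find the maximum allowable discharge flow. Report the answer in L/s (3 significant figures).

290 L/s

Mass balance at complete mixing: C_std·(Q_w + Q_r) = Q_w·C_e + Q_r·C_b.
Rearranging, Q_w = Q_r·(C_std − C_b)/(C_e − C_std) = 2.64·(7 − 0.633) / (65 − 7) = 0.2898 m³/s.
= 289.8 L/s.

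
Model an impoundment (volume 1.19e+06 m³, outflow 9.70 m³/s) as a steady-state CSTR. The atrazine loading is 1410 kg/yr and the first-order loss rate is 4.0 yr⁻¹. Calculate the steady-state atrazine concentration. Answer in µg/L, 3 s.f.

4.54 µg/L

Outflow Q = 9.70 m³/s × 3.156e+07 s/yr = 3.061e+08 m³/yr.
Steady-state CSTR mass balance: W = Q·C + k·V·C, so C = W/(Q + kV).
Q + kV = 3.061e+08 + 4.0·1.19e+06 = 3.109e+08 m³/yr.
C = 1410/3.109e+08 = 4.536e-06 kg/m³ = 0.004536 mg/L = 4.536 µg/L.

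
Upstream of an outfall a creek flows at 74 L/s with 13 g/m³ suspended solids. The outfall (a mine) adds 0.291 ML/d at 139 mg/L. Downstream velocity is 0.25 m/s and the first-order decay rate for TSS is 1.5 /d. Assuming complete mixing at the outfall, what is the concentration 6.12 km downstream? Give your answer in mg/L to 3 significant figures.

12.1 mg/L

0.291 ML/d = 0.003368 m³/s.
74 L/s = 0.074 m³/s.
After complete mixing, C₀ = (0.003368·139 + 0.074·13) / 0.07737 = 18.49 mg/L.
Travel time t = 6120 m / 0.25 m/s = 2.448e+04 s = 0.2833 d.
C = 18.49·exp(−1.5·0.2833) = 18.49·0.6538 = 12.09 mg/L.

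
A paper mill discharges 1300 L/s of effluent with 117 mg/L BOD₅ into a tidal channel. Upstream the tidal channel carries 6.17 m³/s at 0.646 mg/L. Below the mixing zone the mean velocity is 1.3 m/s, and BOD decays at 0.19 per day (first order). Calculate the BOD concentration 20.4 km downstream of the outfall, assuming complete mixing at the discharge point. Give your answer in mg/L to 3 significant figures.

1300 L/s = 1.3 m³/s.
After complete mixing, C₀ = (1.3·117 + 6.17·0.646) / 7.47 = 20.9 mg/L.
Travel time t = 2.04e+04 m / 1.3 m/s = 1.569e+04 s = 0.1816 d.
C = 20.9·exp(−0.19·0.1816) = 20.9·0.9661 = 20.19 mg/L.

20.2 mg/L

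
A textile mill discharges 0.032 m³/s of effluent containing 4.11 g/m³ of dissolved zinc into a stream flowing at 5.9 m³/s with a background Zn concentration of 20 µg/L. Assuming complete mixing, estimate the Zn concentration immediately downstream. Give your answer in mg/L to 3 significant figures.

0.0421 mg/L

20 µg/L = 0.02 mg/L.
By mass balance at complete mixing, C = (0.032·4.11 + 5.9·0.02) / (0.032 + 5.9) = 0.2495/5.932 = 0.04206 mg/L.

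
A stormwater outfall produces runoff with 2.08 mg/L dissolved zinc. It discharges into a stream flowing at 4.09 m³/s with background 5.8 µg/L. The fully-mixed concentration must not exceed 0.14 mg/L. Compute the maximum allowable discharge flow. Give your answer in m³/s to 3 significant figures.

5.8 µg/L = 0.0058 mg/L.
Mass balance at complete mixing: C_std·(Q_w + Q_r) = Q_w·C_e + Q_r·C_b.
Rearranging, Q_w = Q_r·(C_std − C_b)/(C_e − C_std) = 4.09·(0.14 − 0.0058) / (2.08 − 0.14) = 0.2829 m³/s.

0.283 m³/s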